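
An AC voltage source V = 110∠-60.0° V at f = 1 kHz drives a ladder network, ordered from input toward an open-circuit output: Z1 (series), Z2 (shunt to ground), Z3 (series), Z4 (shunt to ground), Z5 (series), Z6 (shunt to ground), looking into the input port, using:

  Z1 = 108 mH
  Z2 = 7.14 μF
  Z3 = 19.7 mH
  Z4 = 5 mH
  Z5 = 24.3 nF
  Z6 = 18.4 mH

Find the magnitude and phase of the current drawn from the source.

Step 1 — Angular frequency: ω = 2π·f = 2π·1000 = 6283 rad/s.
Step 2 — Component impedances:
  Z1: Z = jωL = j·6283·0.108 = 0 + j678.6 Ω
  Z2: Z = 1/(jωC) = -j/(ω·C) = 0 - j22.29 Ω
  Z3: Z = jωL = j·6283·0.0197 = 0 + j123.8 Ω
  Z4: Z = jωL = j·6283·0.005 = 0 + j31.42 Ω
  Z5: Z = 1/(jωC) = -j/(ω·C) = 0 - j6550 Ω
  Z6: Z = jωL = j·6283·0.0184 = 0 + j115.6 Ω
Step 3 — Ladder network (open output): work backward from the far end, alternating series and parallel combinations. Z_in = 0 + j652.6 Ω = 652.6∠90.0° Ω.
Step 4 — Source phasor: V = 110∠-60.0° V = 55 - j95.26 V.
Step 5 — Ohm's law: I = V / Z_total = (55 - j95.26) / (0 + j652.6) = -0.146 - j0.08428 A.
Step 6 — Convert to polar: |I| = 0.1686 A, ∠I = -150.0°.

I = 0.1686∠-150.0° A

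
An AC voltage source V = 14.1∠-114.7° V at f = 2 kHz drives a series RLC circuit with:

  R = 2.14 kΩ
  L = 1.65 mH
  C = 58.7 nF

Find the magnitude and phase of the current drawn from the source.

Step 1 — Angular frequency: ω = 2π·f = 2π·2000 = 1.257e+04 rad/s.
Step 2 — Component impedances:
  R: Z = R = 2140 Ω
  L: Z = jωL = j·1.257e+04·0.00165 = 0 + j20.73 Ω
  C: Z = 1/(jωC) = -j/(ω·C) = 0 - j1356 Ω
Step 3 — Series combination: Z_total = R + L + C = 2140 - j1335 Ω = 2522∠-32.0° Ω.
Step 4 — Source phasor: V = 14.1∠-114.7° V = -5.892 - j12.81 V.
Step 5 — Ohm's law: I = V / Z_total = (-5.892 - j12.81) / (2140 - j1335) = 0.0007061 - j0.005546 A.
Step 6 — Convert to polar: |I| = 0.00559 A, ∠I = -82.7°.

I = 0.00559∠-82.7° A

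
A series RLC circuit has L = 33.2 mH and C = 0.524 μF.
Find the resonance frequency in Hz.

Step 1 — Resonance condition Im(Z)=0 gives ω₀ = 1/√(LC).
Step 2 — ω₀ = 1/√(0.0332·5.24e-07) = 7582 rad/s.
Step 3 — f₀ = ω₀/(2π) = 1207 Hz.

f₀ = 1207 Hz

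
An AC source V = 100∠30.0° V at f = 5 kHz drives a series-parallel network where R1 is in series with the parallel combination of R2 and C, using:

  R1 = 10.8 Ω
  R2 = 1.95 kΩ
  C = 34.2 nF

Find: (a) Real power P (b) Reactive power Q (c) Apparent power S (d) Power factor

Step 1 — Angular frequency: ω = 2π·f = 2π·5000 = 3.142e+04 rad/s.
Step 2 — Component impedances:
  R1: Z = R = 10.8 Ω
  R2: Z = R = 1950 Ω
  C: Z = 1/(jωC) = -j/(ω·C) = 0 - j930.7 Ω
Step 3 — Parallel branch: R2 || C = 1/(1/R2 + 1/C) = 361.8 - j758 Ω.
Step 4 — Series with R1: Z_total = R1 + (R2 || C) = 372.6 - j758 Ω = 844.7∠-63.8° Ω.
Step 5 — Source phasor: V = 100∠30.0° V = 86.6 + j50 V.
Step 6 — Current: I = V / Z = -0.007895 + j0.1181 A = 0.1184∠93.8° A.
Step 7 — Complex power: S = V·I* = 5.223 - j10.62 VA.
Step 8 — Real power: P = Re(S) = 5.223 W.
Step 9 — Reactive power: Q = Im(S) = -10.62 VAR.
Step 10 — Apparent power: |S| = 11.84 VA.
Step 11 — Power factor: PF = P/|S| = 0.4411 (leading).

(a) P = 5.223 W  (b) Q = -10.62 VAR  (c) S = 11.84 VA  (d) PF = 0.4411 (leading)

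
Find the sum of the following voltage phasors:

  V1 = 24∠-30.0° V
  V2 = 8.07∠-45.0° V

Step 1 — Convert each phasor to rectangular form:
  V1 = 24·(cos(-30.0°) + j·sin(-30.0°)) = 20.78 - j12 V
  V2 = 8.07·(cos(-45.0°) + j·sin(-45.0°)) = 5.706 - j5.706 V
Step 2 — Sum components: V_total = 26.49 - j17.71 V.
Step 3 — Convert to polar: |V_total| = 31.86 V, ∠V_total = -33.8°.

V_total = 31.86∠-33.8° V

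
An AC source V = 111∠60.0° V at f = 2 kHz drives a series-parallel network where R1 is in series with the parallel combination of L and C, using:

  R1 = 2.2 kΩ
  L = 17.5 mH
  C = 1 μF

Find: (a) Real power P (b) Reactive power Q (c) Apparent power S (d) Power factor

Step 1 — Angular frequency: ω = 2π·f = 2π·2000 = 1.257e+04 rad/s.
Step 2 — Component impedances:
  R1: Z = R = 2200 Ω
  L: Z = jωL = j·1.257e+04·0.0175 = 0 + j219.9 Ω
  C: Z = 1/(jωC) = -j/(ω·C) = 0 - j79.58 Ω
Step 3 — Parallel branch: L || C = 1/(1/L + 1/C) = 0 - j124.7 Ω.
Step 4 — Series with R1: Z_total = R1 + (L || C) = 2200 - j124.7 Ω = 2204∠-3.2° Ω.
Step 5 — Source phasor: V = 111∠60.0° V = 55.5 + j96.13 V.
Step 6 — Current: I = V / Z = 0.02268 + j0.04498 A = 0.05037∠63.2° A.
Step 7 — Complex power: S = V·I* = 5.583 - j0.3164 VA.
Step 8 — Real power: P = Re(S) = 5.583 W.
Step 9 — Reactive power: Q = Im(S) = -0.3164 VAR.
Step 10 — Apparent power: |S| = 5.591 VA.
Step 11 — Power factor: PF = P/|S| = 0.9984 (leading).

(a) P = 5.583 W  (b) Q = -0.3164 VAR  (c) S = 5.591 VA  (d) PF = 0.9984 (leading)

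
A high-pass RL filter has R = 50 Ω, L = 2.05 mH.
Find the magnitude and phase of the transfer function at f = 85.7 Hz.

Step 1 — Angular frequency: ω = 2π·85.7 = 538.5 rad/s.
Step 2 — Transfer function: H(jω) = jωL/(R + jωL).
Step 3 — Numerator jωL = j·1.104; denominator R + jωL = 50 + j1.104.
Step 4 — H = 0.0004872 + j0.02207.
Step 5 — Magnitude: |H| = 0.02207 (-33.1 dB); phase: φ = 88.7°.

|H| = 0.02207 (-33.1 dB), φ = 88.7°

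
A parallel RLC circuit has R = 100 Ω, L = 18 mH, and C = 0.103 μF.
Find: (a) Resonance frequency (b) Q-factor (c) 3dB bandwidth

Step 1 — Resonance: ω₀ = 1/√(LC) = 1/√(0.018·1.03e-07) = 2.322e+04 rad/s.
Step 2 — f₀ = ω₀/(2π) = 3696 Hz.
Step 3 — Parallel Q: Q = R/(ω₀L) = 100/(2.322e+04·0.018) = 0.2392.
Step 4 — Bandwidth: Δω = ω₀/Q = 9.709e+04 rad/s; BW = Δω/(2π) = 1.545e+04 Hz.

(a) f₀ = 3696 Hz  (b) Q = 0.2392  (c) BW = 1.545e+04 Hz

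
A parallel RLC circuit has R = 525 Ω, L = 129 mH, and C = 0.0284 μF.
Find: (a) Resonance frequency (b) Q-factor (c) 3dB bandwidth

Step 1 — Resonance: ω₀ = 1/√(LC) = 1/√(0.129·2.84e-08) = 1.652e+04 rad/s.
Step 2 — f₀ = ω₀/(2π) = 2629 Hz.
Step 3 — Parallel Q: Q = R/(ω₀L) = 525/(1.652e+04·0.129) = 0.2463.
Step 4 — Bandwidth: Δω = ω₀/Q = 6.707e+04 rad/s; BW = Δω/(2π) = 1.067e+04 Hz.

(a) f₀ = 2629 Hz  (b) Q = 0.2463  (c) BW = 1.067e+04 Hz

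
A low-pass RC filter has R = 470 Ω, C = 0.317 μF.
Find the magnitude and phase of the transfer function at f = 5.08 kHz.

Step 1 — Angular frequency: ω = 2π·5080 = 3.192e+04 rad/s.
Step 2 — Transfer function: H(jω) = 1/(1 + jωRC).
Step 3 — Denominator: 1 + jωRC = 1 + j·3.192e+04·470·3.17e-07 = 1 + j4.756.
Step 4 — H = 0.04235 - j0.2014.
Step 5 — Magnitude: |H| = 0.2058 (-13.7 dB); phase: φ = -78.1°.

|H| = 0.2058 (-13.7 dB), φ = -78.1°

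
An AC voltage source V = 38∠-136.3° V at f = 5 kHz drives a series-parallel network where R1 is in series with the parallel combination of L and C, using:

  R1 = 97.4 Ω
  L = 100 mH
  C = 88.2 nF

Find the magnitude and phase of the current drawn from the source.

Step 1 — Angular frequency: ω = 2π·f = 2π·5000 = 3.142e+04 rad/s.
Step 2 — Component impedances:
  R1: Z = R = 97.4 Ω
  L: Z = jωL = j·3.142e+04·0.1 = 0 + j3142 Ω
  C: Z = 1/(jωC) = -j/(ω·C) = 0 - j360.9 Ω
Step 3 — Parallel branch: L || C = 1/(1/L + 1/C) = 0 - j407.7 Ω.
Step 4 — Series with R1: Z_total = R1 + (L || C) = 97.4 - j407.7 Ω = 419.2∠-76.6° Ω.
Step 5 — Source phasor: V = 38∠-136.3° V = -27.47 - j26.25 V.
Step 6 — Ohm's law: I = V / Z_total = (-27.47 - j26.25) / (97.4 - j407.7) = 0.04569 - j0.07829 A.
Step 7 — Convert to polar: |I| = 0.09065 A, ∠I = -59.7°.

I = 0.09065∠-59.7° A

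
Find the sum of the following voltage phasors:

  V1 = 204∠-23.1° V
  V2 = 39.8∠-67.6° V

Step 1 — Convert each phasor to rectangular form:
  V1 = 204·(cos(-23.1°) + j·sin(-23.1°)) = 187.6 - j80.04 V
  V2 = 39.8·(cos(-67.6°) + j·sin(-67.6°)) = 15.17 - j36.8 V
Step 2 — Sum components: V_total = 202.8 - j116.8 V.
Step 3 — Convert to polar: |V_total| = 234.1 V, ∠V_total = -29.9°.

V_total = 234.1∠-29.9° V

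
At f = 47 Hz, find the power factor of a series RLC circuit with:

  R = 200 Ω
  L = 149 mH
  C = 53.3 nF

Step 1 — Angular frequency: ω = 2π·f = 2π·47 = 295.3 rad/s.
Step 2 — Component impedances:
  R: Z = R = 200 Ω
  L: Z = jωL = j·295.3·0.149 = 0 + j44 Ω
  C: Z = 1/(jωC) = -j/(ω·C) = 0 - j6.353e+04 Ω
Step 3 — Series combination: Z_total = R + L + C = 200 - j6.349e+04 Ω = 6.349e+04∠-89.8° Ω.
Step 4 — Power factor: PF = cos(φ) = Re(Z)/|Z| = 200/6.349e+04 = 0.00315.
Step 5 — Type: Im(Z) = -6.349e+04 ⇒ leading (phase φ = -89.8°).

PF = 0.00315 (leading, φ = -89.8°)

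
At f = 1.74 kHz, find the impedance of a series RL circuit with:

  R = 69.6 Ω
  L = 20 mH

Step 1 — Angular frequency: ω = 2π·f = 2π·1740 = 1.093e+04 rad/s.
Step 2 — Component impedances:
  R: Z = R = 69.6 Ω
  L: Z = jωL = j·1.093e+04·0.02 = 0 + j218.7 Ω
Step 3 — Series combination: Z_total = R + L = 69.6 + j218.7 Ω = 229.5∠72.3° Ω.

Z = 69.6 + j218.7 Ω = 229.5∠72.3° Ω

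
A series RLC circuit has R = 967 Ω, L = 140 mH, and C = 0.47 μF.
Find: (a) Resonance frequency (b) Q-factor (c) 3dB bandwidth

Step 1 — Resonance: ω₀ = 1/√(LC) = 1/√(0.14·4.7e-07) = 3898 rad/s.
Step 2 — f₀ = ω₀/(2π) = 620.5 Hz.
Step 3 — Series Q: Q = ω₀L/R = 3898·0.14/967 = 0.5644.
Step 4 — Bandwidth: Δω = ω₀/Q = 6907 rad/s; BW = Δω/(2π) = 1099 Hz.

(a) f₀ = 620.5 Hz  (b) Q = 0.5644  (c) BW = 1099 Hz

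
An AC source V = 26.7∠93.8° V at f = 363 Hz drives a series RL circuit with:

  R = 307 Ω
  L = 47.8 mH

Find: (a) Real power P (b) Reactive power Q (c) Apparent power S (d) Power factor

Step 1 — Angular frequency: ω = 2π·f = 2π·363 = 2281 rad/s.
Step 2 — Component impedances:
  R: Z = R = 307 Ω
  L: Z = jωL = j·2281·0.0478 = 0 + j109 Ω
Step 3 — Series combination: Z_total = R + L = 307 + j109 Ω = 325.8∠19.6° Ω.
Step 4 — Source phasor: V = 26.7∠93.8° V = -1.77 + j26.64 V.
Step 5 — Current: I = V / Z = 0.02225 + j0.07888 A = 0.08196∠74.2° A.
Step 6 — Complex power: S = V·I* = 2.062 + j0.7323 VA.
Step 7 — Real power: P = Re(S) = 2.062 W.
Step 8 — Reactive power: Q = Im(S) = 0.7323 VAR.
Step 9 — Apparent power: |S| = 2.188 VA.
Step 10 — Power factor: PF = P/|S| = 0.9423 (lagging).

(a) P = 2.062 W  (b) Q = 0.7323 VAR  (c) S = 2.188 VA  (d) PF = 0.9423 (lagging)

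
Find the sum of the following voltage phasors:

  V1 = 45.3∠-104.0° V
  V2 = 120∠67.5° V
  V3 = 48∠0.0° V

Step 1 — Convert each phasor to rectangular form:
  V1 = 45.3·(cos(-104.0°) + j·sin(-104.0°)) = -10.96 - j43.95 V
  V2 = 120·(cos(67.5°) + j·sin(67.5°)) = 45.92 + j110.9 V
  V3 = 48·(cos(0.0°) + j·sin(0.0°)) = 48 V
Step 2 — Sum components: V_total = 82.96 + j66.91 V.
Step 3 — Convert to polar: |V_total| = 106.6 V, ∠V_total = 38.9°.

V_total = 106.6∠38.9° V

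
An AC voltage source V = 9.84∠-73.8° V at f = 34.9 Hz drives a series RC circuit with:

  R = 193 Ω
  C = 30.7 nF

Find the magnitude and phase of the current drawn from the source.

Step 1 — Angular frequency: ω = 2π·f = 2π·34.9 = 219.3 rad/s.
Step 2 — Component impedances:
  R: Z = R = 193 Ω
  C: Z = 1/(jωC) = -j/(ω·C) = 0 - j1.485e+05 Ω
Step 3 — Series combination: Z_total = R + C = 193 - j1.485e+05 Ω = 1.485e+05∠-89.9° Ω.
Step 4 — Source phasor: V = 9.84∠-73.8° V = 2.745 - j9.449 V.
Step 5 — Ohm's law: I = V / Z_total = (2.745 - j9.449) / (193 - j1.485e+05) = 6.364e-05 + j1.84e-05 A.
Step 6 — Convert to polar: |I| = 6.624e-05 A, ∠I = 16.1°.

I = 6.624e-05∠16.1° A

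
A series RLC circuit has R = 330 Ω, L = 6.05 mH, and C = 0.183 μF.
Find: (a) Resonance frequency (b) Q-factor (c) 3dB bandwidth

Step 1 — Resonance: ω₀ = 1/√(LC) = 1/√(0.00605·1.83e-07) = 3.005e+04 rad/s.
Step 2 — f₀ = ω₀/(2π) = 4783 Hz.
Step 3 — Series Q: Q = ω₀L/R = 3.005e+04·0.00605/330 = 0.551.
Step 4 — Bandwidth: Δω = ω₀/Q = 5.455e+04 rad/s; BW = Δω/(2π) = 8681 Hz.

(a) f₀ = 4783 Hz  (b) Q = 0.551  (c) BW = 8681 Hz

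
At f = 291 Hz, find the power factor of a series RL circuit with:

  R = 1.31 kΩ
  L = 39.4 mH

Step 1 — Angular frequency: ω = 2π·f = 2π·291 = 1828 rad/s.
Step 2 — Component impedances:
  R: Z = R = 1310 Ω
  L: Z = jωL = j·1828·0.0394 = 0 + j72.04 Ω
Step 3 — Series combination: Z_total = R + L = 1310 + j72.04 Ω = 1312∠3.1° Ω.
Step 4 — Power factor: PF = cos(φ) = Re(Z)/|Z| = 1310/1312 = 0.9985.
Step 5 — Type: Im(Z) = 72.04 ⇒ lagging (phase φ = 3.1°).

PF = 0.9985 (lagging, φ = 3.1°)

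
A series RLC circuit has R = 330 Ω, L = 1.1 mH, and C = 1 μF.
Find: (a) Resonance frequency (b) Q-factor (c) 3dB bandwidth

Step 1 — Resonance condition Im(Z)=0 gives ω₀ = 1/√(LC).
Step 2 — ω₀ = 1/√(0.0011·1e-06) = 3.015e+04 rad/s.
Step 3 — f₀ = ω₀/(2π) = 4799 Hz.
Step 4 — Series Q: Q = ω₀L/R = 3.015e+04·0.0011/330 = 0.1005.
Step 5 — 3dB bandwidth: Δω = ω₀/Q = 3e+05 rad/s; BW = Δω/(2π) = 4.775e+04 Hz.

(a) f₀ = 4799 Hz  (b) Q = 0.1005  (c) BW = 4.775e+04 Hz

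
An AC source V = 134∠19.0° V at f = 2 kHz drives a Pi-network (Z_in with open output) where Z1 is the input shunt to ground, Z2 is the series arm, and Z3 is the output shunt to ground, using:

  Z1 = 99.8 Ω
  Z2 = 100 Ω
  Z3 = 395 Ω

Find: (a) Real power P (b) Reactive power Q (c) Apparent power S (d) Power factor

Step 1 — Angular frequency: ω = 2π·f = 2π·2000 = 1.257e+04 rad/s.
Step 2 — Component impedances:
  Z1: Z = R = 99.8 Ω
  Z2: Z = R = 100 Ω
  Z3: Z = R = 395 Ω
Step 3 — With open output, the series arm Z2 and the output shunt Z3 appear in series to ground: Z2 + Z3 = 495 Ω.
Step 4 — Parallel with input shunt Z1: Z_in = Z1 || (Z2 + Z3) = 83.05 Ω = 83.05∠0.0° Ω.
Step 5 — Source phasor: V = 134∠19.0° V = 126.7 + j43.63 V.
Step 6 — Current: I = V / Z = 1.525 + j0.5253 A = 1.613∠19.0° A.
Step 7 — Complex power: S = V·I* = 216.2 VA.
Step 8 — Real power: P = Re(S) = 216.2 W.
Step 9 — Reactive power: Q = Im(S) = 0 VAR.
Step 10 — Apparent power: |S| = 216.2 VA.
Step 11 — Power factor: PF = P/|S| = 1 (unity).

(a) P = 216.2 W  (b) Q = 0 VAR  (c) S = 216.2 VA  (d) PF = 1 (unity)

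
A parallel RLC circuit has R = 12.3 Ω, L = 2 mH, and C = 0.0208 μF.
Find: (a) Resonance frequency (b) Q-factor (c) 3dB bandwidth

Step 1 — Resonance: ω₀ = 1/√(LC) = 1/√(0.002·2.08e-08) = 1.55e+05 rad/s.
Step 2 — f₀ = ω₀/(2π) = 2.468e+04 Hz.
Step 3 — Parallel Q: Q = R/(ω₀L) = 12.3/(1.55e+05·0.002) = 0.03967.
Step 4 — Bandwidth: Δω = ω₀/Q = 3.909e+06 rad/s; BW = Δω/(2π) = 6.221e+05 Hz.

(a) f₀ = 2.468e+04 Hz  (b) Q = 0.03967  (c) BW = 6.221e+05 Hz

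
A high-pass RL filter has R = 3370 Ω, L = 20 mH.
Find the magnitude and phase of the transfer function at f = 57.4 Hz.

Step 1 — Angular frequency: ω = 2π·57.4 = 360.7 rad/s.
Step 2 — Transfer function: H(jω) = jωL/(R + jωL).
Step 3 — Numerator jωL = j·7.213; denominator R + jωL = 3370 + j7.213.
Step 4 — H = 4.581e-06 + j0.00214.
Step 5 — Magnitude: |H| = 0.00214 (-53.4 dB); phase: φ = 89.9°.

|H| = 0.00214 (-53.4 dB), φ = 89.9°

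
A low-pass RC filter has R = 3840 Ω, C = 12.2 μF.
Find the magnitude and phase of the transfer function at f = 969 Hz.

Step 1 — Angular frequency: ω = 2π·969 = 6088 rad/s.
Step 2 — Transfer function: H(jω) = 1/(1 + jωRC).
Step 3 — Denominator: 1 + jωRC = 1 + j·6088·3840·1.22e-05 = 1 + j285.2.
Step 4 — H = 1.229e-05 - j0.003506.
Step 5 — Magnitude: |H| = 0.003506 (-49.1 dB); phase: φ = -89.8°.

|H| = 0.003506 (-49.1 dB), φ = -89.8°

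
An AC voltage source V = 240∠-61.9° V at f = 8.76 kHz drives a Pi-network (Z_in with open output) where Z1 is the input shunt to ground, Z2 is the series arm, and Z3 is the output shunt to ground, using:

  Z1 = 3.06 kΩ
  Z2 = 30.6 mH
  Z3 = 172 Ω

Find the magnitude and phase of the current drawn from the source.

Step 1 — Angular frequency: ω = 2π·f = 2π·8760 = 5.504e+04 rad/s.
Step 2 — Component impedances:
  Z1: Z = R = 3060 Ω
  Z2: Z = jωL = j·5.504e+04·0.0306 = 0 + j1684 Ω
  Z3: Z = R = 172 Ω
Step 3 — With open output, the series arm Z2 and the output shunt Z3 appear in series to ground: Z2 + Z3 = 172 + j1684 Ω.
Step 4 — Parallel with input shunt Z1: Z_in = Z1 || (Z2 + Z3) = 781.6 + j1187 Ω = 1421∠56.6° Ω.
Step 5 — Source phasor: V = 240∠-61.9° V = 113 - j211.7 V.
Step 6 — Ohm's law: I = V / Z_total = (113 - j211.7) / (781.6 + j1187) = -0.08068 - j0.1483 A.
Step 7 — Convert to polar: |I| = 0.1688 A, ∠I = -118.5°.

I = 0.1688∠-118.5° A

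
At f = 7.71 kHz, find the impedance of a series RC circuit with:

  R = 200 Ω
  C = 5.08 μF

Step 1 — Angular frequency: ω = 2π·f = 2π·7710 = 4.844e+04 rad/s.
Step 2 — Component impedances:
  R: Z = R = 200 Ω
  C: Z = 1/(jωC) = -j/(ω·C) = 0 - j4.064 Ω
Step 3 — Series combination: Z_total = R + C = 200 - j4.064 Ω = 200∠-1.2° Ω.

Z = 200 - j4.064 Ω = 200∠-1.2° Ω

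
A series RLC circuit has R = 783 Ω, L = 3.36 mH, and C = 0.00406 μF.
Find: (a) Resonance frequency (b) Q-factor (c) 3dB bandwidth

Step 1 — Resonance: ω₀ = 1/√(LC) = 1/√(0.00336·4.06e-09) = 2.707e+05 rad/s.
Step 2 — f₀ = ω₀/(2π) = 4.309e+04 Hz.
Step 3 — Series Q: Q = ω₀L/R = 2.707e+05·0.00336/783 = 1.162.
Step 4 — Bandwidth: Δω = ω₀/Q = 2.33e+05 rad/s; BW = Δω/(2π) = 3.709e+04 Hz.

(a) f₀ = 4.309e+04 Hz  (b) Q = 1.162  (c) BW = 3.709e+04 Hz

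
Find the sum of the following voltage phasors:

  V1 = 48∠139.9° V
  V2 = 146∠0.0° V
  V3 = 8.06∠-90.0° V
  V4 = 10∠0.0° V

Step 1 — Convert each phasor to rectangular form:
  V1 = 48·(cos(139.9°) + j·sin(139.9°)) = -36.72 + j30.92 V
  V2 = 146·(cos(0.0°) + j·sin(0.0°)) = 146 V
  V3 = 8.06·(cos(-90.0°) + j·sin(-90.0°)) = 0 - j8.06 V
  V4 = 10·(cos(0.0°) + j·sin(0.0°)) = 10 V
Step 2 — Sum components: V_total = 119.3 + j22.86 V.
Step 3 — Convert to polar: |V_total| = 121.5 V, ∠V_total = 10.8°.

V_total = 121.5∠10.8° V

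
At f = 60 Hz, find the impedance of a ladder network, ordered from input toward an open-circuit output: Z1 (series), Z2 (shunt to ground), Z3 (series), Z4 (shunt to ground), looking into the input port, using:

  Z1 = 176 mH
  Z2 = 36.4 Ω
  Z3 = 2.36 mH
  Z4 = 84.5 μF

Step 1 — Angular frequency: ω = 2π·f = 2π·60 = 377 rad/s.
Step 2 — Component impedances:
  Z1: Z = jωL = j·377·0.176 = 0 + j66.35 Ω
  Z2: Z = R = 36.4 Ω
  Z3: Z = jωL = j·377·0.00236 = 0 + j0.8897 Ω
  Z4: Z = 1/(jωC) = -j/(ω·C) = 0 - j31.39 Ω
Step 3 — Ladder network (open output): work backward from the far end, alternating series and parallel combinations. Z_in = 15.02 + j48.43 Ω = 50.71∠72.8° Ω.

Z = 15.02 + j48.43 Ω = 50.71∠72.8° Ω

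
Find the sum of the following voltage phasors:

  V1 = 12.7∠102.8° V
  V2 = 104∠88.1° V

Step 1 — Convert each phasor to rectangular form:
  V1 = 12.7·(cos(102.8°) + j·sin(102.8°)) = -2.814 + j12.38 V
  V2 = 104·(cos(88.1°) + j·sin(88.1°)) = 3.448 + j103.9 V
Step 2 — Sum components: V_total = 0.6345 + j116.3 V.
Step 3 — Convert to polar: |V_total| = 116.3 V, ∠V_total = 89.7°.

V_total = 116.3∠89.7° V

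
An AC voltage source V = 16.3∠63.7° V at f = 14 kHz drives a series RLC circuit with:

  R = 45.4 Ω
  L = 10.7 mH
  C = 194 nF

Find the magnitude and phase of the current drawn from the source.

Step 1 — Angular frequency: ω = 2π·f = 2π·1.4e+04 = 8.796e+04 rad/s.
Step 2 — Component impedances:
  R: Z = R = 45.4 Ω
  L: Z = jωL = j·8.796e+04·0.0107 = 0 + j941.2 Ω
  C: Z = 1/(jωC) = -j/(ω·C) = 0 - j58.6 Ω
Step 3 — Series combination: Z_total = R + L + C = 45.4 + j882.6 Ω = 883.8∠87.1° Ω.
Step 4 — Source phasor: V = 16.3∠63.7° V = 7.222 + j14.61 V.
Step 5 — Ohm's law: I = V / Z_total = (7.222 + j14.61) / (45.4 + j882.6) = 0.01693 - j0.007312 A.
Step 6 — Convert to polar: |I| = 0.01844 A, ∠I = -23.4°.

I = 0.01844∠-23.4° A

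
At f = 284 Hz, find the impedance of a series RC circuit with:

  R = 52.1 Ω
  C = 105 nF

Step 1 — Angular frequency: ω = 2π·f = 2π·284 = 1784 rad/s.
Step 2 — Component impedances:
  R: Z = R = 52.1 Ω
  C: Z = 1/(jωC) = -j/(ω·C) = 0 - j5337 Ω
Step 3 — Series combination: Z_total = R + C = 52.1 - j5337 Ω = 5337∠-89.4° Ω.

Z = 52.1 - j5337 Ω = 5337∠-89.4° Ω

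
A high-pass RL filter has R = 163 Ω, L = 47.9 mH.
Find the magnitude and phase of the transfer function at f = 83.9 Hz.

Step 1 — Angular frequency: ω = 2π·83.9 = 527.2 rad/s.
Step 2 — Transfer function: H(jω) = jωL/(R + jωL).
Step 3 — Numerator jωL = j·25.25; denominator R + jωL = 163 + j25.25.
Step 4 — H = 0.02344 + j0.1513.
Step 5 — Magnitude: |H| = 0.1531 (-16.3 dB); phase: φ = 81.2°.

|H| = 0.1531 (-16.3 dB), φ = 81.2°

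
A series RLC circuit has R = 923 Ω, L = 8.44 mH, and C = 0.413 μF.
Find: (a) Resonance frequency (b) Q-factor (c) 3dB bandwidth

Step 1 — Resonance: ω₀ = 1/√(LC) = 1/√(0.00844·4.13e-07) = 1.694e+04 rad/s.
Step 2 — f₀ = ω₀/(2π) = 2696 Hz.
Step 3 — Series Q: Q = ω₀L/R = 1.694e+04·0.00844/923 = 0.1549.
Step 4 — Bandwidth: Δω = ω₀/Q = 1.094e+05 rad/s; BW = Δω/(2π) = 1.741e+04 Hz.

(a) f₀ = 2696 Hz  (b) Q = 0.1549  (c) BW = 1.741e+04 Hz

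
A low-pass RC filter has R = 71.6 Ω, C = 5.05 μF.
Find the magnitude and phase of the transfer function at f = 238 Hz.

Step 1 — Angular frequency: ω = 2π·238 = 1495 rad/s.
Step 2 — Transfer function: H(jω) = 1/(1 + jωRC).
Step 3 — Denominator: 1 + jωRC = 1 + j·1495·71.6·5.05e-06 = 1 + j0.5407.
Step 4 — H = 0.7738 - j0.4184.
Step 5 — Magnitude: |H| = 0.8796 (-1.1 dB); phase: φ = -28.4°.

|H| = 0.8796 (-1.1 dB), φ = -28.4°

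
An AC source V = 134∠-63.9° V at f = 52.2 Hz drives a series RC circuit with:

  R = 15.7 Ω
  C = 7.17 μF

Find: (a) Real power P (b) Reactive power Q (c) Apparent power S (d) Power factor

Step 1 — Angular frequency: ω = 2π·f = 2π·52.2 = 328 rad/s.
Step 2 — Component impedances:
  R: Z = R = 15.7 Ω
  C: Z = 1/(jωC) = -j/(ω·C) = 0 - j425.2 Ω
Step 3 — Series combination: Z_total = R + C = 15.7 - j425.2 Ω = 425.5∠-87.9° Ω.
Step 4 — Source phasor: V = 134∠-63.9° V = 58.95 - j120.3 V.
Step 5 — Current: I = V / Z = 0.2877 + j0.128 A = 0.3149∠24.0° A.
Step 6 — Complex power: S = V·I* = 1.557 - j42.17 VA.
Step 7 — Real power: P = Re(S) = 1.557 W.
Step 8 — Reactive power: Q = Im(S) = -42.17 VAR.
Step 9 — Apparent power: |S| = 42.2 VA.
Step 10 — Power factor: PF = P/|S| = 0.0369 (leading).

(a) P = 1.557 W  (b) Q = -42.17 VAR  (c) S = 42.2 VA  (d) PF = 0.0369 (leading)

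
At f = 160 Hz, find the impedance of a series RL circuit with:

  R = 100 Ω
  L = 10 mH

Step 1 — Angular frequency: ω = 2π·f = 2π·160 = 1005 rad/s.
Step 2 — Component impedances:
  R: Z = R = 100 Ω
  L: Z = jωL = j·1005·0.01 = 0 + j10.05 Ω
Step 3 — Series combination: Z_total = R + L = 100 + j10.05 Ω = 100.5∠5.7° Ω.

Z = 100 + j10.05 Ω = 100.5∠5.7° Ω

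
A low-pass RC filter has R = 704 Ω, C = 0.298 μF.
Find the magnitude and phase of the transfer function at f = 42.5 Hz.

Step 1 — Angular frequency: ω = 2π·42.5 = 267 rad/s.
Step 2 — Transfer function: H(jω) = 1/(1 + jωRC).
Step 3 — Denominator: 1 + jωRC = 1 + j·267·704·2.98e-07 = 1 + j0.05602.
Step 4 — H = 0.9969 - j0.05585.
Step 5 — Magnitude: |H| = 0.9984 (-0.0 dB); phase: φ = -3.2°.

|H| = 0.9984 (-0.0 dB), φ = -3.2°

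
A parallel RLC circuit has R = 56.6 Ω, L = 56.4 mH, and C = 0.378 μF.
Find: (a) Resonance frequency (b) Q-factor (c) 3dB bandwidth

Step 1 — Resonance: ω₀ = 1/√(LC) = 1/√(0.0564·3.78e-07) = 6849 rad/s.
Step 2 — f₀ = ω₀/(2π) = 1090 Hz.
Step 3 — Parallel Q: Q = R/(ω₀L) = 56.6/(6849·0.0564) = 0.1465.
Step 4 — Bandwidth: Δω = ω₀/Q = 4.674e+04 rad/s; BW = Δω/(2π) = 7439 Hz.

(a) f₀ = 1090 Hz  (b) Q = 0.1465  (c) BW = 7439 Hz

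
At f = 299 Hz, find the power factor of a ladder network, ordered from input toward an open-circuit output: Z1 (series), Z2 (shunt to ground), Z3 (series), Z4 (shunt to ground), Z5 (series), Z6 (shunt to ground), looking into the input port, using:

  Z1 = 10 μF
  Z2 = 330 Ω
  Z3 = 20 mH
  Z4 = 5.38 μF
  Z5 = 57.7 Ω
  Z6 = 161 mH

Step 1 — Angular frequency: ω = 2π·f = 2π·299 = 1879 rad/s.
Step 2 — Component impedances:
  Z1: Z = 1/(jωC) = -j/(ω·C) = 0 - j53.23 Ω
  Z2: Z = R = 330 Ω
  Z3: Z = jωL = j·1879·0.02 = 0 + j37.57 Ω
  Z4: Z = 1/(jωC) = -j/(ω·C) = 0 - j98.94 Ω
  Z5: Z = R = 57.7 Ω
  Z6: Z = jωL = j·1879·0.161 = 0 + j302.5 Ω
Step 3 — Ladder network (open output): work backward from the far end, alternating series and parallel combinations. Z_in = 39.87 - j142.9 Ω = 148.3∠-74.4° Ω.
Step 4 — Power factor: PF = cos(φ) = Re(Z)/|Z| = 39.865/148.35 = 0.2687.
Step 5 — Type: Im(Z) = -142.9 ⇒ leading (phase φ = -74.4°).

PF = 0.2687 (leading, φ = -74.4°)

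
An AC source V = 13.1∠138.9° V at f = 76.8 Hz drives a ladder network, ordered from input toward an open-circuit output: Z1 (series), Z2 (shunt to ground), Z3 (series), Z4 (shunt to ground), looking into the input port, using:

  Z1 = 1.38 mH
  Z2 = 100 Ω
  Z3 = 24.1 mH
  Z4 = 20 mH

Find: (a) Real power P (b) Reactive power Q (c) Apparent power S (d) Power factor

Step 1 — Angular frequency: ω = 2π·f = 2π·76.8 = 482.5 rad/s.
Step 2 — Component impedances:
  Z1: Z = jωL = j·482.5·0.00138 = 0 + j0.6659 Ω
  Z2: Z = R = 100 Ω
  Z3: Z = jωL = j·482.5·0.0241 = 0 + j11.63 Ω
  Z4: Z = jωL = j·482.5·0.02 = 0 + j9.651 Ω
Step 3 — Ladder network (open output): work backward from the far end, alternating series and parallel combinations. Z_in = 4.332 + j21.02 Ω = 21.47∠78.4° Ω.
Step 4 — Source phasor: V = 13.1∠138.9° V = -9.872 + j8.612 V.
Step 5 — Current: I = V / Z = 0.3001 + j0.5314 A = 0.6103∠60.5° A.
Step 6 — Complex power: S = V·I* = 1.613 + j7.83 VA.
Step 7 — Real power: P = Re(S) = 1.613 W.
Step 8 — Reactive power: Q = Im(S) = 7.83 VAR.
Step 9 — Apparent power: |S| = 7.994 VA.
Step 10 — Power factor: PF = P/|S| = 0.2018 (lagging).

(a) P = 1.613 W  (b) Q = 7.83 VAR  (c) S = 7.994 VA  (d) PF = 0.2018 (lagging)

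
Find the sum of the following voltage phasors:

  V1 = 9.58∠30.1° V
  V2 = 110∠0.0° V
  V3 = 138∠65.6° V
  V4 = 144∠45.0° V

Step 1 — Convert each phasor to rectangular form:
  V1 = 9.58·(cos(30.1°) + j·sin(30.1°)) = 8.288 + j4.804 V
  V2 = 110·(cos(0.0°) + j·sin(0.0°)) = 110 V
  V3 = 138·(cos(65.6°) + j·sin(65.6°)) = 57.01 + j125.7 V
  V4 = 144·(cos(45.0°) + j·sin(45.0°)) = 101.8 + j101.8 V
Step 2 — Sum components: V_total = 277.1 + j232.3 V.
Step 3 — Convert to polar: |V_total| = 361.6 V, ∠V_total = 40.0°.

V_total = 361.6∠40.0° V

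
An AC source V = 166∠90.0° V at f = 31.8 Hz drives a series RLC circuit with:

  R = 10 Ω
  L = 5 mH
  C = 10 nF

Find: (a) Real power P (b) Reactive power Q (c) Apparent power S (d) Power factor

Step 1 — Angular frequency: ω = 2π·f = 2π·31.8 = 199.8 rad/s.
Step 2 — Component impedances:
  R: Z = R = 10 Ω
  L: Z = jωL = j·199.8·0.005 = 0 + j0.999 Ω
  C: Z = 1/(jωC) = -j/(ω·C) = 0 - j5.005e+05 Ω
Step 3 — Series combination: Z_total = R + L + C = 10 - j5.005e+05 Ω = 5.005e+05∠-90.0° Ω.
Step 4 — Source phasor: V = 166∠90.0° V = 0 + j166 V.
Step 5 — Current: I = V / Z = -0.0003317 + j6.627e-09 A = 0.0003317∠180.0° A.
Step 6 — Complex power: S = V·I* = 1.1e-06 - j0.05506 VA.
Step 7 — Real power: P = Re(S) = 1.1e-06 W.
Step 8 — Reactive power: Q = Im(S) = -0.05506 VAR.
Step 9 — Apparent power: |S| = 0.05506 VA.
Step 10 — Power factor: PF = P/|S| = 1.998e-05 (leading).

(a) P = 1.1e-06 W  (b) Q = -0.05506 VAR  (c) S = 0.05506 VA  (d) PF = 1.998e-05 (leading)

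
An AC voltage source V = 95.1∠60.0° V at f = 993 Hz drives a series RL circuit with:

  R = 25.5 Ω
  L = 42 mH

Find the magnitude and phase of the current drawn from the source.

Step 1 — Angular frequency: ω = 2π·f = 2π·993 = 6239 rad/s.
Step 2 — Component impedances:
  R: Z = R = 25.5 Ω
  L: Z = jωL = j·6239·0.042 = 0 + j262 Ω
Step 3 — Series combination: Z_total = R + L = 25.5 + j262 Ω = 263.3∠84.4° Ω.
Step 4 — Source phasor: V = 95.1∠60.0° V = 47.55 + j82.36 V.
Step 5 — Ohm's law: I = V / Z_total = (47.55 + j82.36) / (25.5 + j262) = 0.3288 - j0.1495 A.
Step 6 — Convert to polar: |I| = 0.3612 A, ∠I = -24.4°.

I = 0.3612∠-24.4° A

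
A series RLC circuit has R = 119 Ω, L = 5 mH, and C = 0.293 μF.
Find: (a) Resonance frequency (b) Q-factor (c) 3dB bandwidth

Step 1 — Resonance: ω₀ = 1/√(LC) = 1/√(0.005·2.93e-07) = 2.613e+04 rad/s.
Step 2 — f₀ = ω₀/(2π) = 4158 Hz.
Step 3 — Series Q: Q = ω₀L/R = 2.613e+04·0.005/119 = 1.098.
Step 4 — Bandwidth: Δω = ω₀/Q = 2.38e+04 rad/s; BW = Δω/(2π) = 3788 Hz.

(a) f₀ = 4158 Hz  (b) Q = 1.098  (c) BW = 3788 Hz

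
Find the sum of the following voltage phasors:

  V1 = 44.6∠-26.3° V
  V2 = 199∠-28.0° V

Step 1 — Convert each phasor to rectangular form:
  V1 = 44.6·(cos(-26.3°) + j·sin(-26.3°)) = 39.98 - j19.76 V
  V2 = 199·(cos(-28.0°) + j·sin(-28.0°)) = 175.7 - j93.42 V
Step 2 — Sum components: V_total = 215.7 - j113.2 V.
Step 3 — Convert to polar: |V_total| = 243.6 V, ∠V_total = -27.7°.

V_total = 243.6∠-27.7° V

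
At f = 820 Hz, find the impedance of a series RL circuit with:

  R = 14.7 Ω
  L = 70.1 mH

Step 1 — Angular frequency: ω = 2π·f = 2π·820 = 5152 rad/s.
Step 2 — Component impedances:
  R: Z = R = 14.7 Ω
  L: Z = jωL = j·5152·0.0701 = 0 + j361.2 Ω
Step 3 — Series combination: Z_total = R + L = 14.7 + j361.2 Ω = 361.5∠87.7° Ω.

Z = 14.7 + j361.2 Ω = 361.5∠87.7° Ω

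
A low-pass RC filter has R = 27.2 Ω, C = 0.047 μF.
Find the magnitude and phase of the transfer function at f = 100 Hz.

Step 1 — Angular frequency: ω = 2π·100 = 628.3 rad/s.
Step 2 — Transfer function: H(jω) = 1/(1 + jωRC).
Step 3 — Denominator: 1 + jωRC = 1 + j·628.3·27.2·4.7e-08 = 1 + j0.0008032.
Step 4 — H = 1 - j0.0008032.
Step 5 — Magnitude: |H| = 1 (-0.0 dB); phase: φ = -0.0°.

|H| = 1 (-0.0 dB), φ = -0.0°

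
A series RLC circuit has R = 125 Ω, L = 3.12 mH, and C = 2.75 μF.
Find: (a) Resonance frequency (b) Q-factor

Step 1 — Resonance condition Im(Z)=0 gives ω₀ = 1/√(LC).
Step 2 — ω₀ = 1/√(0.00312·2.75e-06) = 1.08e+04 rad/s.
Step 3 — f₀ = ω₀/(2π) = 1718 Hz.
Step 4 — Series Q: Q = ω₀L/R = 1.08e+04·0.00312/125 = 0.2695.

(a) f₀ = 1718 Hz  (b) Q = 0.2695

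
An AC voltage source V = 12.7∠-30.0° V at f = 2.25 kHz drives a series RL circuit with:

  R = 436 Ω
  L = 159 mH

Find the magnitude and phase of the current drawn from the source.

Step 1 — Angular frequency: ω = 2π·f = 2π·2250 = 1.414e+04 rad/s.
Step 2 — Component impedances:
  R: Z = R = 436 Ω
  L: Z = jωL = j·1.414e+04·0.159 = 0 + j2248 Ω
Step 3 — Series combination: Z_total = R + L = 436 + j2248 Ω = 2290∠79.0° Ω.
Step 4 — Source phasor: V = 12.7∠-30.0° V = 11 - j6.35 V.
Step 5 — Ohm's law: I = V / Z_total = (11 - j6.35) / (436 + j2248) = -0.001808 - j0.005244 A.
Step 6 — Convert to polar: |I| = 0.005547 A, ∠I = -109.0°.

I = 0.005547∠-109.0° A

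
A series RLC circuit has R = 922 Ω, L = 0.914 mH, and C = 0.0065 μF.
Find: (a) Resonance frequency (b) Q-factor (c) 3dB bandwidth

Step 1 — Resonance: ω₀ = 1/√(LC) = 1/√(0.000914·6.5e-09) = 4.103e+05 rad/s.
Step 2 — f₀ = ω₀/(2π) = 6.53e+04 Hz.
Step 3 — Series Q: Q = ω₀L/R = 4.103e+05·0.000914/922 = 0.4067.
Step 4 — Bandwidth: Δω = ω₀/Q = 1.009e+06 rad/s; BW = Δω/(2π) = 1.605e+05 Hz.

(a) f₀ = 6.53e+04 Hz  (b) Q = 0.4067  (c) BW = 1.605e+05 Hz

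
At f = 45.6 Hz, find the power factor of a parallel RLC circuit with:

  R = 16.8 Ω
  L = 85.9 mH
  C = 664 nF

Step 1 — Angular frequency: ω = 2π·f = 2π·45.6 = 286.5 rad/s.
Step 2 — Component impedances:
  R: Z = R = 16.8 Ω
  L: Z = jωL = j·286.5·0.0859 = 0 + j24.61 Ω
  C: Z = 1/(jωC) = -j/(ω·C) = 0 - j5256 Ω
Step 3 — Parallel combination: 1/Z_total = 1/R + 1/L + 1/C; Z_total = 11.49 + j7.809 Ω = 13.9∠34.2° Ω.
Step 4 — Power factor: PF = cos(φ) = Re(Z)/|Z| = 11.49425/13.89616 = 0.8272.
Step 5 — Type: Im(Z) = 7.809 ⇒ lagging (phase φ = 34.2°).

PF = 0.8272 (lagging, φ = 34.2°)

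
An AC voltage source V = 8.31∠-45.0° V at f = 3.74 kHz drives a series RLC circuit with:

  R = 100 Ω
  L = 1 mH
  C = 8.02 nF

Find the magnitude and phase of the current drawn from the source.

Step 1 — Angular frequency: ω = 2π·f = 2π·3740 = 2.35e+04 rad/s.
Step 2 — Component impedances:
  R: Z = R = 100 Ω
  L: Z = jωL = j·2.35e+04·0.001 = 0 + j23.5 Ω
  C: Z = 1/(jωC) = -j/(ω·C) = 0 - j5306 Ω
Step 3 — Series combination: Z_total = R + L + C = 100 - j5283 Ω = 5284∠-88.9° Ω.
Step 4 — Source phasor: V = 8.31∠-45.0° V = 5.876 - j5.876 V.
Step 5 — Ohm's law: I = V / Z_total = (5.876 - j5.876) / (100 - j5283) = 0.001133 + j0.001091 A.
Step 6 — Convert to polar: |I| = 0.001573 A, ∠I = 43.9°.

I = 0.001573∠43.9° A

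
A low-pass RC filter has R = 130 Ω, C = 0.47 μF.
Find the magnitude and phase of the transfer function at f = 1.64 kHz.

Step 1 — Angular frequency: ω = 2π·1640 = 1.03e+04 rad/s.
Step 2 — Transfer function: H(jω) = 1/(1 + jωRC).
Step 3 — Denominator: 1 + jωRC = 1 + j·1.03e+04·130·4.7e-07 = 1 + j0.6296.
Step 4 — H = 0.7161 - j0.4509.
Step 5 — Magnitude: |H| = 0.8462 (-1.5 dB); phase: φ = -32.2°.

|H| = 0.8462 (-1.5 dB), φ = -32.2°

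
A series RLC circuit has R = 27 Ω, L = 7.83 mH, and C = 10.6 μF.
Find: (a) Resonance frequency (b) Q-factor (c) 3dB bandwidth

Step 1 — Resonance: ω₀ = 1/√(LC) = 1/√(0.00783·1.06e-05) = 3471 rad/s.
Step 2 — f₀ = ω₀/(2π) = 552.4 Hz.
Step 3 — Series Q: Q = ω₀L/R = 3471·0.00783/27 = 1.007.
Step 4 — Bandwidth: Δω = ω₀/Q = 3448 rad/s; BW = Δω/(2π) = 548.8 Hz.

(a) f₀ = 552.4 Hz  (b) Q = 1.007  (c) BW = 548.8 Hz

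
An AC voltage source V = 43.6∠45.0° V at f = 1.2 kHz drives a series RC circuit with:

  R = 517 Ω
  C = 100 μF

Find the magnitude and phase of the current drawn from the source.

Step 1 — Angular frequency: ω = 2π·f = 2π·1200 = 7540 rad/s.
Step 2 — Component impedances:
  R: Z = R = 517 Ω
  C: Z = 1/(jωC) = -j/(ω·C) = 0 - j1.326 Ω
Step 3 — Series combination: Z_total = R + C = 517 - j1.326 Ω = 517∠-0.1° Ω.
Step 4 — Source phasor: V = 43.6∠45.0° V = 30.83 + j30.83 V.
Step 5 — Ohm's law: I = V / Z_total = (30.83 + j30.83) / (517 - j1.326) = 0.05948 + j0.05978 A.
Step 6 — Convert to polar: |I| = 0.08433 A, ∠I = 45.1°.

I = 0.08433∠45.1° A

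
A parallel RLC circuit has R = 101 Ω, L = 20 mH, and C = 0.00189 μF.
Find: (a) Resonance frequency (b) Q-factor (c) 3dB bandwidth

Step 1 — Resonance: ω₀ = 1/√(LC) = 1/√(0.02·1.89e-09) = 1.627e+05 rad/s.
Step 2 — f₀ = ω₀/(2π) = 2.589e+04 Hz.
Step 3 — Parallel Q: Q = R/(ω₀L) = 101/(1.627e+05·0.02) = 0.03105.
Step 4 — Bandwidth: Δω = ω₀/Q = 5.239e+06 rad/s; BW = Δω/(2π) = 8.338e+05 Hz.

(a) f₀ = 2.589e+04 Hz  (b) Q = 0.03105  (c) BW = 8.338e+05 Hz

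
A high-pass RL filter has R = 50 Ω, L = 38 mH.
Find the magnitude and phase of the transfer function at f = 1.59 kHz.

Step 1 — Angular frequency: ω = 2π·1590 = 9990 rad/s.
Step 2 — Transfer function: H(jω) = jωL/(R + jωL).
Step 3 — Numerator jωL = j·379.6; denominator R + jωL = 50 + j379.6.
Step 4 — H = 0.9829 + j0.1295.
Step 5 — Magnitude: |H| = 0.9914 (-0.1 dB); phase: φ = 7.5°.

|H| = 0.9914 (-0.1 dB), φ = 7.5°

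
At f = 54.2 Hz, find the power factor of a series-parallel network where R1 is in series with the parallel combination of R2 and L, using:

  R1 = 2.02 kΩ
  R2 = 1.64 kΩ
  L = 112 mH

Step 1 — Angular frequency: ω = 2π·f = 2π·54.2 = 340.5 rad/s.
Step 2 — Component impedances:
  R1: Z = R = 2020 Ω
  R2: Z = R = 1640 Ω
  L: Z = jωL = j·340.5·0.112 = 0 + j38.14 Ω
Step 3 — Parallel branch: R2 || L = 1/(1/R2 + 1/L) = 0.8866 + j38.12 Ω.
Step 4 — Series with R1: Z_total = R1 + (R2 || L) = 2021 + j38.12 Ω = 2021∠1.1° Ω.
Step 5 — Power factor: PF = cos(φ) = Re(Z)/|Z| = 2020.89/2021.25 = 0.9998.
Step 6 — Type: Im(Z) = 38.12 ⇒ lagging (phase φ = 1.1°).

PF = 0.9998 (lagging, φ = 1.1°)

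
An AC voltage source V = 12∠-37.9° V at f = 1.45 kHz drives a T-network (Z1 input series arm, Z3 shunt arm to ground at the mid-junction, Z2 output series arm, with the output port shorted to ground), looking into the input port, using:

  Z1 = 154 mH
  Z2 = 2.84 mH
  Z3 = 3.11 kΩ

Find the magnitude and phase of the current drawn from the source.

Step 1 — Angular frequency: ω = 2π·f = 2π·1450 = 9111 rad/s.
Step 2 — Component impedances:
  Z1: Z = jωL = j·9111·0.154 = 0 + j1403 Ω
  Z2: Z = jωL = j·9111·0.00284 = 0 + j25.87 Ω
  Z3: Z = R = 3110 Ω
Step 3 — With the output port shorted to ground, the output series arm Z2 runs from the junction to ground; the shunt arm Z3 also runs from the junction to ground. They appear in parallel: Z3 || Z2 = 0.2152 + j25.87 Ω.
Step 4 — Series with input arm Z1: Z_in = Z1 + (Z3 || Z2) = 0.2152 + j1429 Ω = 1429∠90.0° Ω.
Step 5 — Source phasor: V = 12∠-37.9° V = 9.469 - j7.371 V.
Step 6 — Ohm's law: I = V / Z_total = (9.469 - j7.371) / (0.2152 + j1429) = -0.005158 - j0.006628 A.
Step 7 — Convert to polar: |I| = 0.008398 A, ∠I = -127.9°.

I = 0.008398∠-127.9° A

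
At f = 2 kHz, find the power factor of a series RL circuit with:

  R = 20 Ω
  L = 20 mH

Step 1 — Angular frequency: ω = 2π·f = 2π·2000 = 1.257e+04 rad/s.
Step 2 — Component impedances:
  R: Z = R = 20 Ω
  L: Z = jωL = j·1.257e+04·0.02 = 0 + j251.3 Ω
Step 3 — Series combination: Z_total = R + L = 20 + j251.3 Ω = 252.1∠85.5° Ω.
Step 4 — Power factor: PF = cos(φ) = Re(Z)/|Z| = 20/252.1 = 0.07933.
Step 5 — Type: Im(Z) = 251.3 ⇒ lagging (phase φ = 85.5°).

PF = 0.07933 (lagging, φ = 85.5°)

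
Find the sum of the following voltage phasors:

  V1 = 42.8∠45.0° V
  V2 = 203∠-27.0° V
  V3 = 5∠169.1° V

Step 1 — Convert each phasor to rectangular form:
  V1 = 42.8·(cos(45.0°) + j·sin(45.0°)) = 30.26 + j30.26 V
  V2 = 203·(cos(-27.0°) + j·sin(-27.0°)) = 180.9 - j92.16 V
  V3 = 5·(cos(169.1°) + j·sin(169.1°)) = -4.91 + j0.9455 V
Step 2 — Sum components: V_total = 206.2 - j60.95 V.
Step 3 — Convert to polar: |V_total| = 215 V, ∠V_total = -16.5°.

V_total = 215∠-16.5° V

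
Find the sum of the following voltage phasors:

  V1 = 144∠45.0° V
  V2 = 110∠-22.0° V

Step 1 — Convert each phasor to rectangular form:
  V1 = 144·(cos(45.0°) + j·sin(45.0°)) = 101.8 + j101.8 V
  V2 = 110·(cos(-22.0°) + j·sin(-22.0°)) = 102 - j41.21 V
Step 2 — Sum components: V_total = 203.8 + j60.62 V.
Step 3 — Convert to polar: |V_total| = 212.6 V, ∠V_total = 16.6°.

V_total = 212.6∠16.6° V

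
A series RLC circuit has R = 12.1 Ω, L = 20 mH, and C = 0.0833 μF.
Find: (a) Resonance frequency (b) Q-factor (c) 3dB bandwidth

Step 1 — Resonance: ω₀ = 1/√(LC) = 1/√(0.02·8.33e-08) = 2.45e+04 rad/s.
Step 2 — f₀ = ω₀/(2π) = 3899 Hz.
Step 3 — Series Q: Q = ω₀L/R = 2.45e+04·0.02/12.1 = 40.5.
Step 4 — Bandwidth: Δω = ω₀/Q = 605 rad/s; BW = Δω/(2π) = 96.29 Hz.

(a) f₀ = 3899 Hz  (b) Q = 40.5  (c) BW = 96.29 Hz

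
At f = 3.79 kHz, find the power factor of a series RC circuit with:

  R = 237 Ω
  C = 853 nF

Step 1 — Angular frequency: ω = 2π·f = 2π·3790 = 2.381e+04 rad/s.
Step 2 — Component impedances:
  R: Z = R = 237 Ω
  C: Z = 1/(jωC) = -j/(ω·C) = 0 - j49.23 Ω
Step 3 — Series combination: Z_total = R + C = 237 - j49.23 Ω = 242.1∠-11.7° Ω.
Step 4 — Power factor: PF = cos(φ) = Re(Z)/|Z| = 237/242.06 = 0.9791.
Step 5 — Type: Im(Z) = -49.23 ⇒ leading (phase φ = -11.7°).

PF = 0.9791 (leading, φ = -11.7°)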